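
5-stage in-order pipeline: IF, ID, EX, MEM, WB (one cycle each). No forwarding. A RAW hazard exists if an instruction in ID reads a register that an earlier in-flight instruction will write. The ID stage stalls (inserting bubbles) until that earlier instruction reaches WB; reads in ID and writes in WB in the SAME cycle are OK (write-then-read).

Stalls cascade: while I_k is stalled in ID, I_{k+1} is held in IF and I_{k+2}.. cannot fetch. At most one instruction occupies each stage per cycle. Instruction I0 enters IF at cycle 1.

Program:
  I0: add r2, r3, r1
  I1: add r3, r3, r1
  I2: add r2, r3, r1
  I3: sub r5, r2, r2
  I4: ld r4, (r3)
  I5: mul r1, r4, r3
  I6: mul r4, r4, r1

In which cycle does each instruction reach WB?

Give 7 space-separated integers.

Answer: 5 6 9 12 13 16 19

Derivation:
I0 add r2 <- r3,r1: IF@1 ID@2 stall=0 (-) EX@3 MEM@4 WB@5
I1 add r3 <- r3,r1: IF@2 ID@3 stall=0 (-) EX@4 MEM@5 WB@6
I2 add r2 <- r3,r1: IF@3 ID@4 stall=2 (RAW on I1.r3 (WB@6)) EX@7 MEM@8 WB@9
I3 sub r5 <- r2,r2: IF@4 ID@7 stall=2 (RAW on I2.r2 (WB@9)) EX@10 MEM@11 WB@12
I4 ld r4 <- r3: IF@7 ID@10 stall=0 (-) EX@11 MEM@12 WB@13
I5 mul r1 <- r4,r3: IF@10 ID@11 stall=2 (RAW on I4.r4 (WB@13)) EX@14 MEM@15 WB@16
I6 mul r4 <- r4,r1: IF@11 ID@14 stall=2 (RAW on I5.r1 (WB@16)) EX@17 MEM@18 WB@19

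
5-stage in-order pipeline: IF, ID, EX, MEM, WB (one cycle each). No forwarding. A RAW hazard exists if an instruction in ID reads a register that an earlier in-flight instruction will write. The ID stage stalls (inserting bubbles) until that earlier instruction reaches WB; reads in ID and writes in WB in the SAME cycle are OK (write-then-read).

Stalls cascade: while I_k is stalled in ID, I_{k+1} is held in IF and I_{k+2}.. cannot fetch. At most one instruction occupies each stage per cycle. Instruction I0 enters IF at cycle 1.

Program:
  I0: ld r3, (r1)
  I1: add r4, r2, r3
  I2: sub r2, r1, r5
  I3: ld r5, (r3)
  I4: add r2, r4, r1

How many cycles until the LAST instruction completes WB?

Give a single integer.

I0 ld r3 <- r1: IF@1 ID@2 stall=0 (-) EX@3 MEM@4 WB@5
I1 add r4 <- r2,r3: IF@2 ID@3 stall=2 (RAW on I0.r3 (WB@5)) EX@6 MEM@7 WB@8
I2 sub r2 <- r1,r5: IF@3 ID@6 stall=0 (-) EX@7 MEM@8 WB@9
I3 ld r5 <- r3: IF@6 ID@7 stall=0 (-) EX@8 MEM@9 WB@10
I4 add r2 <- r4,r1: IF@7 ID@8 stall=0 (-) EX@9 MEM@10 WB@11

Answer: 11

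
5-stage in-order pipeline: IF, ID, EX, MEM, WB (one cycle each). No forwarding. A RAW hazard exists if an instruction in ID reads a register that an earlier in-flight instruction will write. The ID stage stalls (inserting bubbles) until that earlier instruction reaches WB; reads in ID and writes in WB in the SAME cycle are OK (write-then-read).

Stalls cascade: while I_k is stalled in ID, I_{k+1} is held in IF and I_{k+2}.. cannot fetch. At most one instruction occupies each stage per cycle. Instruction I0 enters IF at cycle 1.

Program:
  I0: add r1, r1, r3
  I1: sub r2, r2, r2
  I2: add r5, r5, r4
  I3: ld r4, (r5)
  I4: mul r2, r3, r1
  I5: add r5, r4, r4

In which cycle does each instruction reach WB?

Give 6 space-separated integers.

I0 add r1 <- r1,r3: IF@1 ID@2 stall=0 (-) EX@3 MEM@4 WB@5
I1 sub r2 <- r2,r2: IF@2 ID@3 stall=0 (-) EX@4 MEM@5 WB@6
I2 add r5 <- r5,r4: IF@3 ID@4 stall=0 (-) EX@5 MEM@6 WB@7
I3 ld r4 <- r5: IF@4 ID@5 stall=2 (RAW on I2.r5 (WB@7)) EX@8 MEM@9 WB@10
I4 mul r2 <- r3,r1: IF@5 ID@8 stall=0 (-) EX@9 MEM@10 WB@11
I5 add r5 <- r4,r4: IF@8 ID@9 stall=1 (RAW on I3.r4 (WB@10)) EX@11 MEM@12 WB@13

Answer: 5 6 7 10 11 13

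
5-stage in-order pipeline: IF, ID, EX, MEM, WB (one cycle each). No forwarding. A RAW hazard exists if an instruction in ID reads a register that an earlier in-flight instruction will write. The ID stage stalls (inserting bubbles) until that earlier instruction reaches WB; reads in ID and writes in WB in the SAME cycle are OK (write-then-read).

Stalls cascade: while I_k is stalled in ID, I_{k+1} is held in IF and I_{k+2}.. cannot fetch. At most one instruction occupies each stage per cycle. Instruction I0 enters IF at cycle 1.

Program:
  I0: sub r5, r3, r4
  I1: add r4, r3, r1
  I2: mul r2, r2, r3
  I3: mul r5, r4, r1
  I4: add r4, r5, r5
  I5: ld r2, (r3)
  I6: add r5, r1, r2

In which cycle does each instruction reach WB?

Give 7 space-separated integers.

Answer: 5 6 7 9 12 13 16

Derivation:
I0 sub r5 <- r3,r4: IF@1 ID@2 stall=0 (-) EX@3 MEM@4 WB@5
I1 add r4 <- r3,r1: IF@2 ID@3 stall=0 (-) EX@4 MEM@5 WB@6
I2 mul r2 <- r2,r3: IF@3 ID@4 stall=0 (-) EX@5 MEM@6 WB@7
I3 mul r5 <- r4,r1: IF@4 ID@5 stall=1 (RAW on I1.r4 (WB@6)) EX@7 MEM@8 WB@9
I4 add r4 <- r5,r5: IF@5 ID@7 stall=2 (RAW on I3.r5 (WB@9)) EX@10 MEM@11 WB@12
I5 ld r2 <- r3: IF@7 ID@10 stall=0 (-) EX@11 MEM@12 WB@13
I6 add r5 <- r1,r2: IF@10 ID@11 stall=2 (RAW on I5.r2 (WB@13)) EX@14 MEM@15 WB@16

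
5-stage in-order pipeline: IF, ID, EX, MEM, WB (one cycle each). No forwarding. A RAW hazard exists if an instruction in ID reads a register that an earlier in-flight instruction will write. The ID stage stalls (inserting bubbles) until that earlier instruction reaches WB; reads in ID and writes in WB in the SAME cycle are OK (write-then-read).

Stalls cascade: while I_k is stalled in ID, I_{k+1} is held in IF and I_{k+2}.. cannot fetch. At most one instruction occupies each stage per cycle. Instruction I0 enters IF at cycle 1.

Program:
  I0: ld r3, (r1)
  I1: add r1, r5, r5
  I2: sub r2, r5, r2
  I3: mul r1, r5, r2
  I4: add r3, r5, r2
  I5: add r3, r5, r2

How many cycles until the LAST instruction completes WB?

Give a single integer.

I0 ld r3 <- r1: IF@1 ID@2 stall=0 (-) EX@3 MEM@4 WB@5
I1 add r1 <- r5,r5: IF@2 ID@3 stall=0 (-) EX@4 MEM@5 WB@6
I2 sub r2 <- r5,r2: IF@3 ID@4 stall=0 (-) EX@5 MEM@6 WB@7
I3 mul r1 <- r5,r2: IF@4 ID@5 stall=2 (RAW on I2.r2 (WB@7)) EX@8 MEM@9 WB@10
I4 add r3 <- r5,r2: IF@5 ID@8 stall=0 (-) EX@9 MEM@10 WB@11
I5 add r3 <- r5,r2: IF@8 ID@9 stall=0 (-) EX@10 MEM@11 WB@12

Answer: 12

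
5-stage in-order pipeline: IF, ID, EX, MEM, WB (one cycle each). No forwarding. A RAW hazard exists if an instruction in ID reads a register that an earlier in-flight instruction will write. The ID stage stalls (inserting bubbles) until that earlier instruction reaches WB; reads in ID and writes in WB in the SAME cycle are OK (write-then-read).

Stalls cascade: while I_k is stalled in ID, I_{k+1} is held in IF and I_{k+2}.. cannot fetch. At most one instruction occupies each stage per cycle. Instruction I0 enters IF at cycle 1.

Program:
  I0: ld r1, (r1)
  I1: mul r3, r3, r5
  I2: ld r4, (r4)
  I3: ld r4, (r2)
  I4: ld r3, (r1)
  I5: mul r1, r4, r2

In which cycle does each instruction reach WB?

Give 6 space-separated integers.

I0 ld r1 <- r1: IF@1 ID@2 stall=0 (-) EX@3 MEM@4 WB@5
I1 mul r3 <- r3,r5: IF@2 ID@3 stall=0 (-) EX@4 MEM@5 WB@6
I2 ld r4 <- r4: IF@3 ID@4 stall=0 (-) EX@5 MEM@6 WB@7
I3 ld r4 <- r2: IF@4 ID@5 stall=0 (-) EX@6 MEM@7 WB@8
I4 ld r3 <- r1: IF@5 ID@6 stall=0 (-) EX@7 MEM@8 WB@9
I5 mul r1 <- r4,r2: IF@6 ID@7 stall=1 (RAW on I3.r4 (WB@8)) EX@9 MEM@10 WB@11

Answer: 5 6 7 8 9 11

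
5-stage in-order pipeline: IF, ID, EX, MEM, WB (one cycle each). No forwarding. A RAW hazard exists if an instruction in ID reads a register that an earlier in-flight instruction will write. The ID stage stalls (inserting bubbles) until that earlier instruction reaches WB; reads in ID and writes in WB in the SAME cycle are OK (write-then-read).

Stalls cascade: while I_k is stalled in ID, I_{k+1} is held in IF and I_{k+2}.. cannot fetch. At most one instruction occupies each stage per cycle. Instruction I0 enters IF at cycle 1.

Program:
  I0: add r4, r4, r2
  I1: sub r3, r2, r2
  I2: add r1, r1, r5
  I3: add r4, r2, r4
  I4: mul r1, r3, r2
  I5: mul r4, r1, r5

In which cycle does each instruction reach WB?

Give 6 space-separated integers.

Answer: 5 6 7 8 9 12

Derivation:
I0 add r4 <- r4,r2: IF@1 ID@2 stall=0 (-) EX@3 MEM@4 WB@5
I1 sub r3 <- r2,r2: IF@2 ID@3 stall=0 (-) EX@4 MEM@5 WB@6
I2 add r1 <- r1,r5: IF@3 ID@4 stall=0 (-) EX@5 MEM@6 WB@7
I3 add r4 <- r2,r4: IF@4 ID@5 stall=0 (-) EX@6 MEM@7 WB@8
I4 mul r1 <- r3,r2: IF@5 ID@6 stall=0 (-) EX@7 MEM@8 WB@9
I5 mul r4 <- r1,r5: IF@6 ID@7 stall=2 (RAW on I4.r1 (WB@9)) EX@10 MEM@11 WB@12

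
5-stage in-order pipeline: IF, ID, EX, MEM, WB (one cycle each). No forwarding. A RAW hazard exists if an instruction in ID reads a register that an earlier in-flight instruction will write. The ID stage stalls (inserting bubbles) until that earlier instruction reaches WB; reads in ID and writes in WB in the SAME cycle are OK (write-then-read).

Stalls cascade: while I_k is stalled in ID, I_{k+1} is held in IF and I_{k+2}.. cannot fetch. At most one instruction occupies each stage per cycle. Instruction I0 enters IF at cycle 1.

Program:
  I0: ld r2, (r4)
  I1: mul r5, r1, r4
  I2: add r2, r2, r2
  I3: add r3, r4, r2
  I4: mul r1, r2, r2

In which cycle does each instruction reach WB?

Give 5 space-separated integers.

Answer: 5 6 8 11 12

Derivation:
I0 ld r2 <- r4: IF@1 ID@2 stall=0 (-) EX@3 MEM@4 WB@5
I1 mul r5 <- r1,r4: IF@2 ID@3 stall=0 (-) EX@4 MEM@5 WB@6
I2 add r2 <- r2,r2: IF@3 ID@4 stall=1 (RAW on I0.r2 (WB@5)) EX@6 MEM@7 WB@8
I3 add r3 <- r4,r2: IF@4 ID@6 stall=2 (RAW on I2.r2 (WB@8)) EX@9 MEM@10 WB@11
I4 mul r1 <- r2,r2: IF@6 ID@9 stall=0 (-) EX@10 MEM@11 WB@12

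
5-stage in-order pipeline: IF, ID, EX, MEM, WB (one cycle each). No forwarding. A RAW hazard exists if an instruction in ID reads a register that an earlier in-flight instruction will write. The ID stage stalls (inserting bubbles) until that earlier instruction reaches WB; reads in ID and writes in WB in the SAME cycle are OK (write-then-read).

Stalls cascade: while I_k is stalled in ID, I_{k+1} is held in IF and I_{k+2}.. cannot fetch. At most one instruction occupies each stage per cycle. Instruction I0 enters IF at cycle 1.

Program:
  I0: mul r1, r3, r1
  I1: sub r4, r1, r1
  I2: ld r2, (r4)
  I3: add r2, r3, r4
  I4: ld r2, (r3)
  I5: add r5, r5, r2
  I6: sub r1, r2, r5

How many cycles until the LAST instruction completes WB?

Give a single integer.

Answer: 19

Derivation:
I0 mul r1 <- r3,r1: IF@1 ID@2 stall=0 (-) EX@3 MEM@4 WB@5
I1 sub r4 <- r1,r1: IF@2 ID@3 stall=2 (RAW on I0.r1 (WB@5)) EX@6 MEM@7 WB@8
I2 ld r2 <- r4: IF@3 ID@6 stall=2 (RAW on I1.r4 (WB@8)) EX@9 MEM@10 WB@11
I3 add r2 <- r3,r4: IF@6 ID@9 stall=0 (-) EX@10 MEM@11 WB@12
I4 ld r2 <- r3: IF@9 ID@10 stall=0 (-) EX@11 MEM@12 WB@13
I5 add r5 <- r5,r2: IF@10 ID@11 stall=2 (RAW on I4.r2 (WB@13)) EX@14 MEM@15 WB@16
I6 sub r1 <- r2,r5: IF@11 ID@14 stall=2 (RAW on I5.r5 (WB@16)) EX@17 MEM@18 WB@19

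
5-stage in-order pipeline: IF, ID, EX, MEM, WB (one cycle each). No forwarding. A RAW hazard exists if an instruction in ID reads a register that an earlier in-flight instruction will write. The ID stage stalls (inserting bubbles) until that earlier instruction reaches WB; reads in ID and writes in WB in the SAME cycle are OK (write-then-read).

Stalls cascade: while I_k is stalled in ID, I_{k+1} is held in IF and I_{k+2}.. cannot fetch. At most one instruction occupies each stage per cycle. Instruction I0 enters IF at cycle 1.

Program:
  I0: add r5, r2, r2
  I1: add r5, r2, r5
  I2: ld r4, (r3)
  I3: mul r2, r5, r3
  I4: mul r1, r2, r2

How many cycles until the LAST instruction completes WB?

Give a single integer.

Answer: 14

Derivation:
I0 add r5 <- r2,r2: IF@1 ID@2 stall=0 (-) EX@3 MEM@4 WB@5
I1 add r5 <- r2,r5: IF@2 ID@3 stall=2 (RAW on I0.r5 (WB@5)) EX@6 MEM@7 WB@8
I2 ld r4 <- r3: IF@3 ID@6 stall=0 (-) EX@7 MEM@8 WB@9
I3 mul r2 <- r5,r3: IF@6 ID@7 stall=1 (RAW on I1.r5 (WB@8)) EX@9 MEM@10 WB@11
I4 mul r1 <- r2,r2: IF@7 ID@9 stall=2 (RAW on I3.r2 (WB@11)) EX@12 MEM@13 WB@14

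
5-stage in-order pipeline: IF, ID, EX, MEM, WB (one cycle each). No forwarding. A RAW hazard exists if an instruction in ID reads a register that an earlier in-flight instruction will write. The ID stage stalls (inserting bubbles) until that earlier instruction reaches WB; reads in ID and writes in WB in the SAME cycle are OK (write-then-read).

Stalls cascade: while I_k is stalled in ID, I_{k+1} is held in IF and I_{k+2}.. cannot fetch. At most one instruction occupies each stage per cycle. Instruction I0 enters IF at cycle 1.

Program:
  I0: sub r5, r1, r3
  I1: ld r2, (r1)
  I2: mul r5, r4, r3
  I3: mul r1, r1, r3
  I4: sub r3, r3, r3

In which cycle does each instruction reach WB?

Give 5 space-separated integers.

Answer: 5 6 7 8 9

Derivation:
I0 sub r5 <- r1,r3: IF@1 ID@2 stall=0 (-) EX@3 MEM@4 WB@5
I1 ld r2 <- r1: IF@2 ID@3 stall=0 (-) EX@4 MEM@5 WB@6
I2 mul r5 <- r4,r3: IF@3 ID@4 stall=0 (-) EX@5 MEM@6 WB@7
I3 mul r1 <- r1,r3: IF@4 ID@5 stall=0 (-) EX@6 MEM@7 WB@8
I4 sub r3 <- r3,r3: IF@5 ID@6 stall=0 (-) EX@7 MEM@8 WB@9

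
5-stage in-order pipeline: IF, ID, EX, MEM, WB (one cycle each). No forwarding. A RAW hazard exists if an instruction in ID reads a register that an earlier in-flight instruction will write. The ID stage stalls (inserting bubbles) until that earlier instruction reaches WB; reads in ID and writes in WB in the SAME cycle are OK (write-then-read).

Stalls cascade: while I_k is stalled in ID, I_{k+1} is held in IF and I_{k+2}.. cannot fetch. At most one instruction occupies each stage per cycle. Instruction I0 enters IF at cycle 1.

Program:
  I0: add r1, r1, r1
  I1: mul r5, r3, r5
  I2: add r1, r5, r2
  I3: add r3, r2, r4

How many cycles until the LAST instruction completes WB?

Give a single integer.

Answer: 10

Derivation:
I0 add r1 <- r1,r1: IF@1 ID@2 stall=0 (-) EX@3 MEM@4 WB@5
I1 mul r5 <- r3,r5: IF@2 ID@3 stall=0 (-) EX@4 MEM@5 WB@6
I2 add r1 <- r5,r2: IF@3 ID@4 stall=2 (RAW on I1.r5 (WB@6)) EX@7 MEM@8 WB@9
I3 add r3 <- r2,r4: IF@4 ID@7 stall=0 (-) EX@8 MEM@9 WB@10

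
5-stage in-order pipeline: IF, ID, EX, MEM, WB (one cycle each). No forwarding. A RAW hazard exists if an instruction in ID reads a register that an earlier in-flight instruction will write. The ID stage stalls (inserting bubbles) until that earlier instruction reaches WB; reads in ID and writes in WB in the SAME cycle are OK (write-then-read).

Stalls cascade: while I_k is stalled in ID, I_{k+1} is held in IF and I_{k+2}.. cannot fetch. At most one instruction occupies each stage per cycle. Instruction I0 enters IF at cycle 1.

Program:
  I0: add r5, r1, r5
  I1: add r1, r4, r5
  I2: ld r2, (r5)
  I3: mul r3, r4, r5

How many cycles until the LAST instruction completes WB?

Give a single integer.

I0 add r5 <- r1,r5: IF@1 ID@2 stall=0 (-) EX@3 MEM@4 WB@5
I1 add r1 <- r4,r5: IF@2 ID@3 stall=2 (RAW on I0.r5 (WB@5)) EX@6 MEM@7 WB@8
I2 ld r2 <- r5: IF@3 ID@6 stall=0 (-) EX@7 MEM@8 WB@9
I3 mul r3 <- r4,r5: IF@6 ID@7 stall=0 (-) EX@8 MEM@9 WB@10

Answer: 10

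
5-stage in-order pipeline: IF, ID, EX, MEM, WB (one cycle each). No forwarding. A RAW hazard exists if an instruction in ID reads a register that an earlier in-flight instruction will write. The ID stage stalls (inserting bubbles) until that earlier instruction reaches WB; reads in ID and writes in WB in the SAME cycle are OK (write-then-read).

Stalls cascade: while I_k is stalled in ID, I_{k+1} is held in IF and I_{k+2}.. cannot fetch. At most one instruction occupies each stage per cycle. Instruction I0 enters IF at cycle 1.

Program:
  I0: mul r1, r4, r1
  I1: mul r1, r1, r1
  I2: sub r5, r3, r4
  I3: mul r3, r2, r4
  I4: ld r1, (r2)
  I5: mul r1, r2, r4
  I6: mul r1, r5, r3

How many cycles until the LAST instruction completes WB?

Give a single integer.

I0 mul r1 <- r4,r1: IF@1 ID@2 stall=0 (-) EX@3 MEM@4 WB@5
I1 mul r1 <- r1,r1: IF@2 ID@3 stall=2 (RAW on I0.r1 (WB@5)) EX@6 MEM@7 WB@8
I2 sub r5 <- r3,r4: IF@3 ID@6 stall=0 (-) EX@7 MEM@8 WB@9
I3 mul r3 <- r2,r4: IF@6 ID@7 stall=0 (-) EX@8 MEM@9 WB@10
I4 ld r1 <- r2: IF@7 ID@8 stall=0 (-) EX@9 MEM@10 WB@11
I5 mul r1 <- r2,r4: IF@8 ID@9 stall=0 (-) EX@10 MEM@11 WB@12
I6 mul r1 <- r5,r3: IF@9 ID@10 stall=0 (-) EX@11 MEM@12 WB@13

Answer: 13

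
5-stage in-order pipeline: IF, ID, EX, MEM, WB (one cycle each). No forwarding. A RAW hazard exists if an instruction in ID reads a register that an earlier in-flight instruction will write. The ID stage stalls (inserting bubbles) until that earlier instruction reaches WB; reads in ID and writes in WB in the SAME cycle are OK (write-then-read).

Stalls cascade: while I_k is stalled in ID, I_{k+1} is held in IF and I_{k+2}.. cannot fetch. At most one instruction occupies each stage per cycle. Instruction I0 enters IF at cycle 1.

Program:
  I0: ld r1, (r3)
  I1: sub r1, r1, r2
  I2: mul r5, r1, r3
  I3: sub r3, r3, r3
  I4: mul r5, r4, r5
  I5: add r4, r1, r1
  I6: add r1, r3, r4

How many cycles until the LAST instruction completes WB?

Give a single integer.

Answer: 18

Derivation:
I0 ld r1 <- r3: IF@1 ID@2 stall=0 (-) EX@3 MEM@4 WB@5
I1 sub r1 <- r1,r2: IF@2 ID@3 stall=2 (RAW on I0.r1 (WB@5)) EX@6 MEM@7 WB@8
I2 mul r5 <- r1,r3: IF@3 ID@6 stall=2 (RAW on I1.r1 (WB@8)) EX@9 MEM@10 WB@11
I3 sub r3 <- r3,r3: IF@6 ID@9 stall=0 (-) EX@10 MEM@11 WB@12
I4 mul r5 <- r4,r5: IF@9 ID@10 stall=1 (RAW on I2.r5 (WB@11)) EX@12 MEM@13 WB@14
I5 add r4 <- r1,r1: IF@10 ID@12 stall=0 (-) EX@13 MEM@14 WB@15
I6 add r1 <- r3,r4: IF@12 ID@13 stall=2 (RAW on I5.r4 (WB@15)) EX@16 MEM@17 WB@18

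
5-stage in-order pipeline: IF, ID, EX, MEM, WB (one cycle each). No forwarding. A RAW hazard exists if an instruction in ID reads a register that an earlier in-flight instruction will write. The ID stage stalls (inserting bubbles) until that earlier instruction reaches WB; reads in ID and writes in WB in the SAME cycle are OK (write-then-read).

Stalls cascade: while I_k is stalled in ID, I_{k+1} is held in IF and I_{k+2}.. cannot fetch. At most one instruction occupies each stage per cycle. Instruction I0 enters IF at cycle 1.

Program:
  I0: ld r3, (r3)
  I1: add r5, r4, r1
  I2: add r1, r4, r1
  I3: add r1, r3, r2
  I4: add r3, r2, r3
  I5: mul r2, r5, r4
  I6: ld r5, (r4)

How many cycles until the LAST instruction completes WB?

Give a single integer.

I0 ld r3 <- r3: IF@1 ID@2 stall=0 (-) EX@3 MEM@4 WB@5
I1 add r5 <- r4,r1: IF@2 ID@3 stall=0 (-) EX@4 MEM@5 WB@6
I2 add r1 <- r4,r1: IF@3 ID@4 stall=0 (-) EX@5 MEM@6 WB@7
I3 add r1 <- r3,r2: IF@4 ID@5 stall=0 (-) EX@6 MEM@7 WB@8
I4 add r3 <- r2,r3: IF@5 ID@6 stall=0 (-) EX@7 MEM@8 WB@9
I5 mul r2 <- r5,r4: IF@6 ID@7 stall=0 (-) EX@8 MEM@9 WB@10
I6 ld r5 <- r4: IF@7 ID@8 stall=0 (-) EX@9 MEM@10 WB@11

Answer: 11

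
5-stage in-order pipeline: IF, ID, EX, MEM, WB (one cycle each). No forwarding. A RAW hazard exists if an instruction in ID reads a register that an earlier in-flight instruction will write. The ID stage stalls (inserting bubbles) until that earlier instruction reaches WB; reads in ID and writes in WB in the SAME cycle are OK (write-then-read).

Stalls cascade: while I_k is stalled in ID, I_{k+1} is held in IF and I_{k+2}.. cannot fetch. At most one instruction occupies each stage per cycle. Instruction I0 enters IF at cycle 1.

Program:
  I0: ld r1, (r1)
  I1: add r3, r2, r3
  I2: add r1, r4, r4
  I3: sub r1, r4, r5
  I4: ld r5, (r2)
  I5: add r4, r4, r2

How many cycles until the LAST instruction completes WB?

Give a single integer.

Answer: 10

Derivation:
I0 ld r1 <- r1: IF@1 ID@2 stall=0 (-) EX@3 MEM@4 WB@5
I1 add r3 <- r2,r3: IF@2 ID@3 stall=0 (-) EX@4 MEM@5 WB@6
I2 add r1 <- r4,r4: IF@3 ID@4 stall=0 (-) EX@5 MEM@6 WB@7
I3 sub r1 <- r4,r5: IF@4 ID@5 stall=0 (-) EX@6 MEM@7 WB@8
I4 ld r5 <- r2: IF@5 ID@6 stall=0 (-) EX@7 MEM@8 WB@9
I5 add r4 <- r4,r2: IF@6 ID@7 stall=0 (-) EX@8 MEM@9 WB@10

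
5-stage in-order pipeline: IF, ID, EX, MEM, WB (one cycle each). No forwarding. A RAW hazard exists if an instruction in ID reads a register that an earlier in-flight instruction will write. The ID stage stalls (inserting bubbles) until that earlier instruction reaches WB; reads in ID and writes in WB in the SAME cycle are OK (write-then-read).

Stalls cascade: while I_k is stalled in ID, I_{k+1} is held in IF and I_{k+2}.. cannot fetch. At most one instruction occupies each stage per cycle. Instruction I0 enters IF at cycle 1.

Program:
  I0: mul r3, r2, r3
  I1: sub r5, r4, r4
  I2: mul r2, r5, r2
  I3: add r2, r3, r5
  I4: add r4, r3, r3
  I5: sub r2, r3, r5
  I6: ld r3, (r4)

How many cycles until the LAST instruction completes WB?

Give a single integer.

I0 mul r3 <- r2,r3: IF@1 ID@2 stall=0 (-) EX@3 MEM@4 WB@5
I1 sub r5 <- r4,r4: IF@2 ID@3 stall=0 (-) EX@4 MEM@5 WB@6
I2 mul r2 <- r5,r2: IF@3 ID@4 stall=2 (RAW on I1.r5 (WB@6)) EX@7 MEM@8 WB@9
I3 add r2 <- r3,r5: IF@4 ID@7 stall=0 (-) EX@8 MEM@9 WB@10
I4 add r4 <- r3,r3: IF@7 ID@8 stall=0 (-) EX@9 MEM@10 WB@11
I5 sub r2 <- r3,r5: IF@8 ID@9 stall=0 (-) EX@10 MEM@11 WB@12
I6 ld r3 <- r4: IF@9 ID@10 stall=1 (RAW on I4.r4 (WB@11)) EX@12 MEM@13 WB@14

Answer: 14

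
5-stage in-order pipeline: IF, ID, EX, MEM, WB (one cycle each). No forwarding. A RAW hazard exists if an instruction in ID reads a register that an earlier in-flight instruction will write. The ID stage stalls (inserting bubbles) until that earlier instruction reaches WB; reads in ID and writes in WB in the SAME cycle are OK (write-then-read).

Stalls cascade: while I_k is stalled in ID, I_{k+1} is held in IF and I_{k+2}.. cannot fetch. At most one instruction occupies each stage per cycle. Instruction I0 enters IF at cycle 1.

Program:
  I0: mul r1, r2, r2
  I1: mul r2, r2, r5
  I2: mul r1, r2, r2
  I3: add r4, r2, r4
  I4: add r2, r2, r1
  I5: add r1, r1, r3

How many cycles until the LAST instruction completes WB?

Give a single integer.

I0 mul r1 <- r2,r2: IF@1 ID@2 stall=0 (-) EX@3 MEM@4 WB@5
I1 mul r2 <- r2,r5: IF@2 ID@3 stall=0 (-) EX@4 MEM@5 WB@6
I2 mul r1 <- r2,r2: IF@3 ID@4 stall=2 (RAW on I1.r2 (WB@6)) EX@7 MEM@8 WB@9
I3 add r4 <- r2,r4: IF@4 ID@7 stall=0 (-) EX@8 MEM@9 WB@10
I4 add r2 <- r2,r1: IF@7 ID@8 stall=1 (RAW on I2.r1 (WB@9)) EX@10 MEM@11 WB@12
I5 add r1 <- r1,r3: IF@8 ID@10 stall=0 (-) EX@11 MEM@12 WB@13

Answer: 13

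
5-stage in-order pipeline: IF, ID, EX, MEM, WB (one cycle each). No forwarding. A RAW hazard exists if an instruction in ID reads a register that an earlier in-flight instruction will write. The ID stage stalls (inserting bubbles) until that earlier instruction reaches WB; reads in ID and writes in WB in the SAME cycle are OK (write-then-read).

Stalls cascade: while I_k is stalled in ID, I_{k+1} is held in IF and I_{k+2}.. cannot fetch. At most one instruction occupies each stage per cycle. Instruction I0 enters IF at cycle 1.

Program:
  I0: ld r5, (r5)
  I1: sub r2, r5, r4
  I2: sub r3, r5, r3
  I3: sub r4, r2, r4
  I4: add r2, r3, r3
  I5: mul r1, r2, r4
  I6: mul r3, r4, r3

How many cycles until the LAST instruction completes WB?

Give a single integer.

I0 ld r5 <- r5: IF@1 ID@2 stall=0 (-) EX@3 MEM@4 WB@5
I1 sub r2 <- r5,r4: IF@2 ID@3 stall=2 (RAW on I0.r5 (WB@5)) EX@6 MEM@7 WB@8
I2 sub r3 <- r5,r3: IF@3 ID@6 stall=0 (-) EX@7 MEM@8 WB@9
I3 sub r4 <- r2,r4: IF@6 ID@7 stall=1 (RAW on I1.r2 (WB@8)) EX@9 MEM@10 WB@11
I4 add r2 <- r3,r3: IF@7 ID@9 stall=0 (-) EX@10 MEM@11 WB@12
I5 mul r1 <- r2,r4: IF@9 ID@10 stall=2 (RAW on I4.r2 (WB@12)) EX@13 MEM@14 WB@15
I6 mul r3 <- r4,r3: IF@10 ID@13 stall=0 (-) EX@14 MEM@15 WB@16

Answer: 16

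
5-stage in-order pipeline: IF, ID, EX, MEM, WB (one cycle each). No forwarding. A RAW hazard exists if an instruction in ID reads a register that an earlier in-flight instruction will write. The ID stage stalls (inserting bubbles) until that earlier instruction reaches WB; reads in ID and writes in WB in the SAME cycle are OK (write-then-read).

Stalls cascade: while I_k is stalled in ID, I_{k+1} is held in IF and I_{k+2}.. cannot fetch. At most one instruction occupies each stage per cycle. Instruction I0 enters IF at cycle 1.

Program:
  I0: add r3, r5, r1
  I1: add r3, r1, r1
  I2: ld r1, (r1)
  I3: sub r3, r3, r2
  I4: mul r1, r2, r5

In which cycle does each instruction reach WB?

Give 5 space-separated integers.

I0 add r3 <- r5,r1: IF@1 ID@2 stall=0 (-) EX@3 MEM@4 WB@5
I1 add r3 <- r1,r1: IF@2 ID@3 stall=0 (-) EX@4 MEM@5 WB@6
I2 ld r1 <- r1: IF@3 ID@4 stall=0 (-) EX@5 MEM@6 WB@7
I3 sub r3 <- r3,r2: IF@4 ID@5 stall=1 (RAW on I1.r3 (WB@6)) EX@7 MEM@8 WB@9
I4 mul r1 <- r2,r5: IF@5 ID@7 stall=0 (-) EX@8 MEM@9 WB@10

Answer: 5 6 7 9 10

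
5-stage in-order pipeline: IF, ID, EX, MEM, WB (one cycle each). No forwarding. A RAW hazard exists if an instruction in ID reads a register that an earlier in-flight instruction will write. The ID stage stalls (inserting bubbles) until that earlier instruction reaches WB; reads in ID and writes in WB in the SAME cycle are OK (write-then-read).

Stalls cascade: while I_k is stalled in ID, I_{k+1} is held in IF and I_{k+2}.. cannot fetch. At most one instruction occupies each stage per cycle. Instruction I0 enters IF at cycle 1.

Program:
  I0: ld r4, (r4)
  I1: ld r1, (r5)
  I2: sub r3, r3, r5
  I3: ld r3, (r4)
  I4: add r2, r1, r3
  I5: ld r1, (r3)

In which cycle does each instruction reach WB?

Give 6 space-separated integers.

I0 ld r4 <- r4: IF@1 ID@2 stall=0 (-) EX@3 MEM@4 WB@5
I1 ld r1 <- r5: IF@2 ID@3 stall=0 (-) EX@4 MEM@5 WB@6
I2 sub r3 <- r3,r5: IF@3 ID@4 stall=0 (-) EX@5 MEM@6 WB@7
I3 ld r3 <- r4: IF@4 ID@5 stall=0 (-) EX@6 MEM@7 WB@8
I4 add r2 <- r1,r3: IF@5 ID@6 stall=2 (RAW on I3.r3 (WB@8)) EX@9 MEM@10 WB@11
I5 ld r1 <- r3: IF@6 ID@9 stall=0 (-) EX@10 MEM@11 WB@12

Answer: 5 6 7 8 11 12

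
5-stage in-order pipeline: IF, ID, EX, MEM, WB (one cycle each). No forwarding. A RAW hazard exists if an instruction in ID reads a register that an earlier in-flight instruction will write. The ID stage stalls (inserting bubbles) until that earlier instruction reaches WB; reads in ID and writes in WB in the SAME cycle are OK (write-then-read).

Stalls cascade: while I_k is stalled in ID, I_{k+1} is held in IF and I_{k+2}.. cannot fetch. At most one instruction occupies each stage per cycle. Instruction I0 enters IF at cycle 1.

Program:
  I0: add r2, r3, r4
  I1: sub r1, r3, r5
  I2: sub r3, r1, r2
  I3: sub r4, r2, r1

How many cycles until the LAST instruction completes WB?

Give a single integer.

I0 add r2 <- r3,r4: IF@1 ID@2 stall=0 (-) EX@3 MEM@4 WB@5
I1 sub r1 <- r3,r5: IF@2 ID@3 stall=0 (-) EX@4 MEM@5 WB@6
I2 sub r3 <- r1,r2: IF@3 ID@4 stall=2 (RAW on I1.r1 (WB@6)) EX@7 MEM@8 WB@9
I3 sub r4 <- r2,r1: IF@4 ID@7 stall=0 (-) EX@8 MEM@9 WB@10

Answer: 10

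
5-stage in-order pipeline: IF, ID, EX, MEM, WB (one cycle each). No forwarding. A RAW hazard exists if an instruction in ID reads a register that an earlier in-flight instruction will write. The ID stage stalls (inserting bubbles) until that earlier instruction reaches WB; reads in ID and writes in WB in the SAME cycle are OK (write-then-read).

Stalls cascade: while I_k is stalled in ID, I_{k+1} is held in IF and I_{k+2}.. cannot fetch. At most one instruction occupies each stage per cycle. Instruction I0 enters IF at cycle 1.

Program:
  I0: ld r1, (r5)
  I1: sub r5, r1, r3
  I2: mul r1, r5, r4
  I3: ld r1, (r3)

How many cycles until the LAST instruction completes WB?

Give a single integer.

I0 ld r1 <- r5: IF@1 ID@2 stall=0 (-) EX@3 MEM@4 WB@5
I1 sub r5 <- r1,r3: IF@2 ID@3 stall=2 (RAW on I0.r1 (WB@5)) EX@6 MEM@7 WB@8
I2 mul r1 <- r5,r4: IF@3 ID@6 stall=2 (RAW on I1.r5 (WB@8)) EX@9 MEM@10 WB@11
I3 ld r1 <- r3: IF@6 ID@9 stall=0 (-) EX@10 MEM@11 WB@12

Answer: 12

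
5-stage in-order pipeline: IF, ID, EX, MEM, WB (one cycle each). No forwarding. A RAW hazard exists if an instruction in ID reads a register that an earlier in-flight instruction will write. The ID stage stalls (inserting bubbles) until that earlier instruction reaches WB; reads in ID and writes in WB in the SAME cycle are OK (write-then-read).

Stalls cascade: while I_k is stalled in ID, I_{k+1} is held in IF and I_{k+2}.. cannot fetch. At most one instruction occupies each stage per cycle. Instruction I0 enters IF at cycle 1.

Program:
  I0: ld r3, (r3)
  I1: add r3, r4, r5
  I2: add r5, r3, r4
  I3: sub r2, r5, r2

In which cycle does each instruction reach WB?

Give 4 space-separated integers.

Answer: 5 6 9 12

Derivation:
I0 ld r3 <- r3: IF@1 ID@2 stall=0 (-) EX@3 MEM@4 WB@5
I1 add r3 <- r4,r5: IF@2 ID@3 stall=0 (-) EX@4 MEM@5 WB@6
I2 add r5 <- r3,r4: IF@3 ID@4 stall=2 (RAW on I1.r3 (WB@6)) EX@7 MEM@8 WB@9
I3 sub r2 <- r5,r2: IF@4 ID@7 stall=2 (RAW on I2.r5 (WB@9)) EX@10 MEM@11 WB@12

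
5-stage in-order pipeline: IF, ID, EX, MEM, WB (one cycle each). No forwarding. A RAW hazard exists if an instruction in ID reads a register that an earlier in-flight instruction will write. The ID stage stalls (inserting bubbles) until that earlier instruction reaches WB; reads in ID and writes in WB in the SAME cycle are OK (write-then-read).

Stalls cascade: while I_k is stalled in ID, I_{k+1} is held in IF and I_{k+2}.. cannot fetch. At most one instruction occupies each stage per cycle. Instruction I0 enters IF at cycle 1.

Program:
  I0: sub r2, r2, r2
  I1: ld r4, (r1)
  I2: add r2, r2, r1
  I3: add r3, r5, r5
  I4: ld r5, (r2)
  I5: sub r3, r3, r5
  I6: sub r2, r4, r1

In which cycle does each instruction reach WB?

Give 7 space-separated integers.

I0 sub r2 <- r2,r2: IF@1 ID@2 stall=0 (-) EX@3 MEM@4 WB@5
I1 ld r4 <- r1: IF@2 ID@3 stall=0 (-) EX@4 MEM@5 WB@6
I2 add r2 <- r2,r1: IF@3 ID@4 stall=1 (RAW on I0.r2 (WB@5)) EX@6 MEM@7 WB@8
I3 add r3 <- r5,r5: IF@4 ID@6 stall=0 (-) EX@7 MEM@8 WB@9
I4 ld r5 <- r2: IF@6 ID@7 stall=1 (RAW on I2.r2 (WB@8)) EX@9 MEM@10 WB@11
I5 sub r3 <- r3,r5: IF@7 ID@9 stall=2 (RAW on I4.r5 (WB@11)) EX@12 MEM@13 WB@14
I6 sub r2 <- r4,r1: IF@9 ID@12 stall=0 (-) EX@13 MEM@14 WB@15

Answer: 5 6 8 9 11 14 15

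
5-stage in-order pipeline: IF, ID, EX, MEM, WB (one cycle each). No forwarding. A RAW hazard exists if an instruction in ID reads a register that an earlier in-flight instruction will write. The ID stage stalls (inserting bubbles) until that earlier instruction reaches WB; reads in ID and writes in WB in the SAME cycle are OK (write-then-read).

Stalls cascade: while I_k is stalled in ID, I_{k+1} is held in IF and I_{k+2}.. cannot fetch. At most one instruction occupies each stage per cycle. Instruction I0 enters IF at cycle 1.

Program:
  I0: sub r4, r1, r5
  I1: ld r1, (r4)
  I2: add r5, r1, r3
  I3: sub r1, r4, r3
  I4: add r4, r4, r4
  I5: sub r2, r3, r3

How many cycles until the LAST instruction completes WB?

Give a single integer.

I0 sub r4 <- r1,r5: IF@1 ID@2 stall=0 (-) EX@3 MEM@4 WB@5
I1 ld r1 <- r4: IF@2 ID@3 stall=2 (RAW on I0.r4 (WB@5)) EX@6 MEM@7 WB@8
I2 add r5 <- r1,r3: IF@3 ID@6 stall=2 (RAW on I1.r1 (WB@8)) EX@9 MEM@10 WB@11
I3 sub r1 <- r4,r3: IF@6 ID@9 stall=0 (-) EX@10 MEM@11 WB@12
I4 add r4 <- r4,r4: IF@9 ID@10 stall=0 (-) EX@11 MEM@12 WB@13
I5 sub r2 <- r3,r3: IF@10 ID@11 stall=0 (-) EX@12 MEM@13 WB@14

Answer: 14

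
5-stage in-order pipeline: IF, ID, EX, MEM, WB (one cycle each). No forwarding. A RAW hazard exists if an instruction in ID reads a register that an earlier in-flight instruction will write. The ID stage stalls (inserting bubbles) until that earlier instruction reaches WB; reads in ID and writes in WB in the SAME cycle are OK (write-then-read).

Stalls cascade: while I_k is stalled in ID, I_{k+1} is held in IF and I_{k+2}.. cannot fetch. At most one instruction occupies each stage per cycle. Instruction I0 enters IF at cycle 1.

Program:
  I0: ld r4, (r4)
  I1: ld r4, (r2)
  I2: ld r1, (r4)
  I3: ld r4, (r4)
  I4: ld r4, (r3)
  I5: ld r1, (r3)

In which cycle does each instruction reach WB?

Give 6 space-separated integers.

I0 ld r4 <- r4: IF@1 ID@2 stall=0 (-) EX@3 MEM@4 WB@5
I1 ld r4 <- r2: IF@2 ID@3 stall=0 (-) EX@4 MEM@5 WB@6
I2 ld r1 <- r4: IF@3 ID@4 stall=2 (RAW on I1.r4 (WB@6)) EX@7 MEM@8 WB@9
I3 ld r4 <- r4: IF@4 ID@7 stall=0 (-) EX@8 MEM@9 WB@10
I4 ld r4 <- r3: IF@7 ID@8 stall=0 (-) EX@9 MEM@10 WB@11
I5 ld r1 <- r3: IF@8 ID@9 stall=0 (-) EX@10 MEM@11 WB@12

Answer: 5 6 9 10 11 12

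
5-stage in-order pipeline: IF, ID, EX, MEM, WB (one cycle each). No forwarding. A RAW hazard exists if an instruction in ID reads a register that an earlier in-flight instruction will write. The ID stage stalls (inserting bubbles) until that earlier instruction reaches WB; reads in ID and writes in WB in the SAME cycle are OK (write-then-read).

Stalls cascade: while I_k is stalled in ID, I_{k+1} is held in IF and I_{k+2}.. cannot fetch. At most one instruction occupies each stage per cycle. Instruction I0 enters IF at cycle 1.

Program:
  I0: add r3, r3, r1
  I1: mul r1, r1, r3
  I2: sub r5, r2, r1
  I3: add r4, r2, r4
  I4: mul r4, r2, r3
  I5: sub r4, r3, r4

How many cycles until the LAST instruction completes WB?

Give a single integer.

I0 add r3 <- r3,r1: IF@1 ID@2 stall=0 (-) EX@3 MEM@4 WB@5
I1 mul r1 <- r1,r3: IF@2 ID@3 stall=2 (RAW on I0.r3 (WB@5)) EX@6 MEM@7 WB@8
I2 sub r5 <- r2,r1: IF@3 ID@6 stall=2 (RAW on I1.r1 (WB@8)) EX@9 MEM@10 WB@11
I3 add r4 <- r2,r4: IF@6 ID@9 stall=0 (-) EX@10 MEM@11 WB@12
I4 mul r4 <- r2,r3: IF@9 ID@10 stall=0 (-) EX@11 MEM@12 WB@13
I5 sub r4 <- r3,r4: IF@10 ID@11 stall=2 (RAW on I4.r4 (WB@13)) EX@14 MEM@15 WB@16

Answer: 16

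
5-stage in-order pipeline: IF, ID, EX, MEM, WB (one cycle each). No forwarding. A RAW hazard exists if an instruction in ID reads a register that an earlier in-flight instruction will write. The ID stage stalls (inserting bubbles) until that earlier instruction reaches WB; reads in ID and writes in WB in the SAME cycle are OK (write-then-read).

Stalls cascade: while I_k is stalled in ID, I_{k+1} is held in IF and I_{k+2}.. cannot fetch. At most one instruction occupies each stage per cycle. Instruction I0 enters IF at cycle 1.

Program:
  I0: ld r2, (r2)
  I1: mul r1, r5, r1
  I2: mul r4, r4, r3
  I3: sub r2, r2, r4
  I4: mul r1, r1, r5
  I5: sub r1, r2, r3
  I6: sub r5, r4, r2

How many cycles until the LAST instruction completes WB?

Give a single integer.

I0 ld r2 <- r2: IF@1 ID@2 stall=0 (-) EX@3 MEM@4 WB@5
I1 mul r1 <- r5,r1: IF@2 ID@3 stall=0 (-) EX@4 MEM@5 WB@6
I2 mul r4 <- r4,r3: IF@3 ID@4 stall=0 (-) EX@5 MEM@6 WB@7
I3 sub r2 <- r2,r4: IF@4 ID@5 stall=2 (RAW on I2.r4 (WB@7)) EX@8 MEM@9 WB@10
I4 mul r1 <- r1,r5: IF@5 ID@8 stall=0 (-) EX@9 MEM@10 WB@11
I5 sub r1 <- r2,r3: IF@8 ID@9 stall=1 (RAW on I3.r2 (WB@10)) EX@11 MEM@12 WB@13
I6 sub r5 <- r4,r2: IF@9 ID@11 stall=0 (-) EX@12 MEM@13 WB@14

Answer: 14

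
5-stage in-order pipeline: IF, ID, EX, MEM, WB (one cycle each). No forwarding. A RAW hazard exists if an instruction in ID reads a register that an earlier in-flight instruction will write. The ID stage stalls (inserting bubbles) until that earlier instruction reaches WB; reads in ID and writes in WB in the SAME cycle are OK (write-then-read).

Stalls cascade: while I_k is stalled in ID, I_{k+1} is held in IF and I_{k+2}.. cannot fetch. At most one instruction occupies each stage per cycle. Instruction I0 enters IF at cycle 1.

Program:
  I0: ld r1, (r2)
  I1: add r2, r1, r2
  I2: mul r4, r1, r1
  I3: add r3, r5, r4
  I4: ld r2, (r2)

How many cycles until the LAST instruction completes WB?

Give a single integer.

Answer: 13

Derivation:
I0 ld r1 <- r2: IF@1 ID@2 stall=0 (-) EX@3 MEM@4 WB@5
I1 add r2 <- r1,r2: IF@2 ID@3 stall=2 (RAW on I0.r1 (WB@5)) EX@6 MEM@7 WB@8
I2 mul r4 <- r1,r1: IF@3 ID@6 stall=0 (-) EX@7 MEM@8 WB@9
I3 add r3 <- r5,r4: IF@6 ID@7 stall=2 (RAW on I2.r4 (WB@9)) EX@10 MEM@11 WB@12
I4 ld r2 <- r2: IF@7 ID@10 stall=0 (-) EX@11 MEM@12 WB@13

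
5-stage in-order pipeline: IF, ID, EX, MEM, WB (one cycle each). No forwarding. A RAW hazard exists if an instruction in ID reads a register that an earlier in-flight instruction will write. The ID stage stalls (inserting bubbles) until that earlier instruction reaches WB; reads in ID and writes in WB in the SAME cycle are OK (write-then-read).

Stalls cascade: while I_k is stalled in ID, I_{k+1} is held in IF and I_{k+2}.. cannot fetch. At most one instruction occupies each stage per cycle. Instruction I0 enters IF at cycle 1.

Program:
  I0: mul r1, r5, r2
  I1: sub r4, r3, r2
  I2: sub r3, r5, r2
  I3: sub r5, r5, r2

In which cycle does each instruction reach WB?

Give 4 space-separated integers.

Answer: 5 6 7 8

Derivation:
I0 mul r1 <- r5,r2: IF@1 ID@2 stall=0 (-) EX@3 MEM@4 WB@5
I1 sub r4 <- r3,r2: IF@2 ID@3 stall=0 (-) EX@4 MEM@5 WB@6
I2 sub r3 <- r5,r2: IF@3 ID@4 stall=0 (-) EX@5 MEM@6 WB@7
I3 sub r5 <- r5,r2: IF@4 ID@5 stall=0 (-) EX@6 MEM@7 WB@8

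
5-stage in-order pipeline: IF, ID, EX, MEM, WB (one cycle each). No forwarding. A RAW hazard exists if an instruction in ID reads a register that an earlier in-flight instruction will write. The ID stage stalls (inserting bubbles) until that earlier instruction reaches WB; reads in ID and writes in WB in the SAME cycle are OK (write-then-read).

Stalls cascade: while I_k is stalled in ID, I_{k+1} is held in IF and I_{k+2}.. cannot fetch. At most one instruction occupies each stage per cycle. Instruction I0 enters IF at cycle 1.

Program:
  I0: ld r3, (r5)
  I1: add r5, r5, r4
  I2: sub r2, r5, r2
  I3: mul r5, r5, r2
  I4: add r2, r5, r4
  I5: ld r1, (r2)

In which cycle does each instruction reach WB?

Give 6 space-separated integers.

Answer: 5 6 9 12 15 18

Derivation:
I0 ld r3 <- r5: IF@1 ID@2 stall=0 (-) EX@3 MEM@4 WB@5
I1 add r5 <- r5,r4: IF@2 ID@3 stall=0 (-) EX@4 MEM@5 WB@6
I2 sub r2 <- r5,r2: IF@3 ID@4 stall=2 (RAW on I1.r5 (WB@6)) EX@7 MEM@8 WB@9
I3 mul r5 <- r5,r2: IF@4 ID@7 stall=2 (RAW on I2.r2 (WB@9)) EX@10 MEM@11 WB@12
I4 add r2 <- r5,r4: IF@7 ID@10 stall=2 (RAW on I3.r5 (WB@12)) EX@13 MEM@14 WB@15
I5 ld r1 <- r2: IF@10 ID@13 stall=2 (RAW on I4.r2 (WB@15)) EX@16 MEM@17 WB@18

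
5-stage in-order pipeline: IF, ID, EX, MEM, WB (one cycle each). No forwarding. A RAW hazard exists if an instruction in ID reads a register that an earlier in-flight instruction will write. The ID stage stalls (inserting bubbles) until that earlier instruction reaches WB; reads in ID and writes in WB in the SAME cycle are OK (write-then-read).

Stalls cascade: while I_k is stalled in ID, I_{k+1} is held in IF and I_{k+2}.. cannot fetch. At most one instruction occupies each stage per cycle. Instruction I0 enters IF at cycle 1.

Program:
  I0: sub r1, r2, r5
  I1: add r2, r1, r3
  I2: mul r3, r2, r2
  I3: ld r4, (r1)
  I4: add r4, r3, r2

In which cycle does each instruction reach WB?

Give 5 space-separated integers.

Answer: 5 8 11 12 14

Derivation:
I0 sub r1 <- r2,r5: IF@1 ID@2 stall=0 (-) EX@3 MEM@4 WB@5
I1 add r2 <- r1,r3: IF@2 ID@3 stall=2 (RAW on I0.r1 (WB@5)) EX@6 MEM@7 WB@8
I2 mul r3 <- r2,r2: IF@3 ID@6 stall=2 (RAW on I1.r2 (WB@8)) EX@9 MEM@10 WB@11
I3 ld r4 <- r1: IF@6 ID@9 stall=0 (-) EX@10 MEM@11 WB@12
I4 add r4 <- r3,r2: IF@9 ID@10 stall=1 (RAW on I2.r3 (WB@11)) EX@12 MEM@13 WB@14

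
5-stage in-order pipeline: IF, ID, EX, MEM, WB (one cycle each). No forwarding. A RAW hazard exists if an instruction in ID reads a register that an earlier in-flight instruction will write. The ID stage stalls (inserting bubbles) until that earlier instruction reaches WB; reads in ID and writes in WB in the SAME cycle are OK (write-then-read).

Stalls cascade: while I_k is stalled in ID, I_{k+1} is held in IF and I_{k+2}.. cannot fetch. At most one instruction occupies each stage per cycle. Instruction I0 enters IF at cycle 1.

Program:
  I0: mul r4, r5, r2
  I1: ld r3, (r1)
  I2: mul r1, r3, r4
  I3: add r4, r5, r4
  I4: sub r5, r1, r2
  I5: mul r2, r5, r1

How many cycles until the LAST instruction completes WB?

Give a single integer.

Answer: 15

Derivation:
I0 mul r4 <- r5,r2: IF@1 ID@2 stall=0 (-) EX@3 MEM@4 WB@5
I1 ld r3 <- r1: IF@2 ID@3 stall=0 (-) EX@4 MEM@5 WB@6
I2 mul r1 <- r3,r4: IF@3 ID@4 stall=2 (RAW on I1.r3 (WB@6)) EX@7 MEM@8 WB@9
I3 add r4 <- r5,r4: IF@4 ID@7 stall=0 (-) EX@8 MEM@9 WB@10
I4 sub r5 <- r1,r2: IF@7 ID@8 stall=1 (RAW on I2.r1 (WB@9)) EX@10 MEM@11 WB@12
I5 mul r2 <- r5,r1: IF@8 ID@10 stall=2 (RAW on I4.r5 (WB@12)) EX@13 MEM@14 WB@15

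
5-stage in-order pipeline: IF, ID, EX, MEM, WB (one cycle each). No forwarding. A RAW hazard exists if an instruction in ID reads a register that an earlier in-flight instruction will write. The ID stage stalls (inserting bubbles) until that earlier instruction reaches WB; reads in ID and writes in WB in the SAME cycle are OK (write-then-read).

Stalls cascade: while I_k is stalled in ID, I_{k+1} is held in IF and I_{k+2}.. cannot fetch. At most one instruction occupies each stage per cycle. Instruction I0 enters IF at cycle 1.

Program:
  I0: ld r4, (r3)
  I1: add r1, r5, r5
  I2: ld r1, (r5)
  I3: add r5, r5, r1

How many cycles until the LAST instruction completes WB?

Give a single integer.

Answer: 10

Derivation:
I0 ld r4 <- r3: IF@1 ID@2 stall=0 (-) EX@3 MEM@4 WB@5
I1 add r1 <- r5,r5: IF@2 ID@3 stall=0 (-) EX@4 MEM@5 WB@6
I2 ld r1 <- r5: IF@3 ID@4 stall=0 (-) EX@5 MEM@6 WB@7
I3 add r5 <- r5,r1: IF@4 ID@5 stall=2 (RAW on I2.r1 (WB@7)) EX@8 MEM@9 WB@10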